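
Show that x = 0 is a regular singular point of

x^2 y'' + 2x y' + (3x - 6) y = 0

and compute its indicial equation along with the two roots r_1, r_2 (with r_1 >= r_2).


Divide by x^2 to reach normal form y'' + P_1(x) y' + P_2(x) y = 0 with P_1(x) = 2/x and P_2(x) = 3/x - 6/x^2.
x = 0 is a singular point because the y'-coefficient 2/x has a pole at x = 0 and the y-coefficient 3/x - 6/x^2 has a pole at x = 0.
It is a regular singular point because x P_1(x) = p(x) = 2 and x^2 P_2(x) = q(x) = 3x - 6 are polynomials, hence analytic at x = 0.
p(0) = 2,  q(0) = -6.
Indicial equation: r(r-1) + p(0) r + q(0) = 0, i.e. r^2 + (p(0) - 1) r + q(0) = 0, i.e. r^2 + 1 r - 6 = 0.
Discriminant: (1)^2 - 4(-6) = 25, so r = (-1 ± 5)/2.
Solving: r_1 = 2, r_2 = -3.

indicial: r^2 + 1 r - 6 = 0; roots r_1 = 2, r_2 = -3


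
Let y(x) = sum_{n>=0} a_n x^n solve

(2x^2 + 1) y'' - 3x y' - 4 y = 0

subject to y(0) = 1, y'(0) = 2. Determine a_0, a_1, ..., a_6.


Ansatz: y(x) = sum_{n>=0} a_n x^n, so y'(x) = sum_{n>=1} n a_n x^(n-1) and y''(x) = sum_{n>=2} n(n-1) a_n x^(n-2).
Substitute into P(x) y'' + Q(x) y' + R(x) y = 0 with P(x) = 2x^2 + 1, Q(x) = -3x, R(x) = -4, and match powers of x.
Initial conditions: a_0 = 1, a_1 = 2.
Setting the coefficient of each power of x to zero and solving order by order (substituting the coefficients already found):
  x^0: 2 a_2 - 4 a_0 = 0  ->  2 a_2 = 4 a_0 = 4  ->  a_2 = 2
  x^1: 6 a_3 - 7 a_1 = 0  ->  6 a_3 = 7 a_1 = 14  ->  a_3 = 7/3
  x^2: 12 a_4 - 6 a_2 = 0  ->  12 a_4 = 6 a_2 = 12  ->  a_4 = 1
  x^3: 20 a_5 - a_3 = 0  ->  20 a_5 = a_3 = 7/3  ->  a_5 = 7/60
  x^4: 30 a_6 + 8 a_4 = 0  ->  30 a_6 = -8 a_4 = -8  ->  a_6 = -4/15
Truncated series: y(x) = 1 + 2 x + 2 x^2 + (7/3) x^3 + x^4 + (7/60) x^5 - (4/15) x^6 + O(x^7).

a_0 = 1; a_1 = 2; a_2 = 2; a_3 = 7/3; a_4 = 1; a_5 = 7/60; a_6 = -4/15


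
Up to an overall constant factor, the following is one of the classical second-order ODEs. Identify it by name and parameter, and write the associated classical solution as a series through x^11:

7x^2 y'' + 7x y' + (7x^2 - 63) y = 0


All three coefficients share the factor 7; dividing through by 7 gives  x^2 y'' + x y' + (x^2 - 9) y = 0.
This matches the Bessel equation x^2 y'' + x y' + (x^2 - nu^2) y = 0 with nu^2 = 9, so nu = 3; the solution bounded at x = 0 is J_3(x).
Frobenius at x = 0: indicial roots ±nu; for r = nu the recurrence k(k + 2nu) c_k = -c_{k-2} gives the standard series J_nu(x) = sum_{k>=0} (-1)^k / (k! (k+nu)!) (x/2)^(2k+nu). Evaluate the first 5 terms:
  k = 0: (-1)^0 / (0! * 3! * 2^3) x^3 = 1/(1*6*8) x^3 = (1/48) x^3
  k = 1: (-1)^1 / (1! * 4! * 2^5) x^5 = -1/(1*24*32) x^5 = (-1/768) x^5
  k = 2: (-1)^2 / (2! * 5! * 2^7) x^7 = 1/(2*120*128) x^7 = (1/30720) x^7
  k = 3: (-1)^3 / (3! * 6! * 2^9) x^9 = -1/(6*720*512) x^9 = (-1/2211840) x^9
  k = 4: (-1)^4 / (4! * 7! * 2^11) x^11 = 1/(24*5040*2048) x^11 = (1/247726080) x^11
Hence J_3(x) = x^11/247726080 - x^9/2211840 + x^7/30720 - x^5/768 + x^3/48 + ....

J_3(x); series = x^11/247726080 - x^9/2211840 + x^7/30720 - x^5/768 + x^3/48


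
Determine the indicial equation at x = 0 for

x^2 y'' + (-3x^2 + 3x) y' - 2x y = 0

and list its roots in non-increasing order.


Divide by x^2 to reach normal form y'' + P_1(x) y' + P_2(x) y = 0 with P_1(x) = -3 + 3/x and P_2(x) = -2/x.
x = 0 is a singular point because the y'-coefficient -3 + 3/x has a pole at x = 0 and the y-coefficient -2/x has a pole at x = 0.
It is a regular singular point because x P_1(x) = p(x) = 3 - 3x and x^2 P_2(x) = q(x) = -2x are polynomials, hence analytic at x = 0.
p(0) = 3,  q(0) = 0.
Indicial equation: r(r-1) + p(0) r + q(0) = 0, i.e. r^2 + (p(0) - 1) r + q(0) = 0, i.e. r^2 + 2 r = 0.
Discriminant: (2)^2 - 4(0) = 4, so r = (-2 ± 2)/2.
Solving: r_1 = 0, r_2 = -2.

indicial: r^2 + 2 r = 0; roots r_1 = 0, r_2 = -2


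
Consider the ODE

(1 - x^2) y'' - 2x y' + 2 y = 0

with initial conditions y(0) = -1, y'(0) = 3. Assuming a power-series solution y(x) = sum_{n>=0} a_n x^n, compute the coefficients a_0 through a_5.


Ansatz: y(x) = sum_{n>=0} a_n x^n, so y'(x) = sum_{n>=1} n a_n x^(n-1) and y''(x) = sum_{n>=2} n(n-1) a_n x^(n-2).
Substitute into P(x) y'' + Q(x) y' + R(x) y = 0 with P(x) = 1 - x^2, Q(x) = -2x, R(x) = 2, and match powers of x.
Initial conditions: a_0 = -1, a_1 = 3.
Setting the coefficient of each power of x to zero and solving order by order (substituting the coefficients already found):
  x^0: 2 a_2 + 2 a_0 = 0  ->  2 a_2 = -2 a_0 = 2  ->  a_2 = 1
  x^1: 6 a_3 = 0  ->  a_3 = 0
  x^2: 12 a_4 - 4 a_2 = 0  ->  12 a_4 = 4 a_2 = 4  ->  a_4 = 1/3
  x^3: 20 a_5 - 10 a_3 = 0  ->  20 a_5 = 10 a_3 = 0  ->  a_5 = 0
Truncated series: y(x) = -1 + 3 x + x^2 + (1/3) x^4 + O(x^6).

a_0 = -1; a_1 = 3; a_2 = 1; a_3 = 0; a_4 = 1/3; a_5 = 0


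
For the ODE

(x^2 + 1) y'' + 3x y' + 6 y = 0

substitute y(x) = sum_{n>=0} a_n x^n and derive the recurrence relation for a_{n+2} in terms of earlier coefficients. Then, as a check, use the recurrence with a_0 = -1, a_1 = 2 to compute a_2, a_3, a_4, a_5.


Substitute y = sum_n a_n x^n.
(1 + 1 x^2) y'' contributes (n+2)(n+1) a_{n+2} + n(n-1) a_n at x^n.
3 x y'(x) contributes 3 n a_n at x^n.
6 y(x) contributes 6 a_n at x^n.
Matching x^n: (n+2)(n+1) a_{n+2} + (n(n-1) + 3 n + 6) a_n = 0.
Thus a_{n+2} = (-n(n-1) - 3 n - 6) / ((n+1)(n+2)) * a_n.

Check with a_0 = -1, a_1 = 2 (apply the recurrence for n = 0, 1, 2, 3): a_0 = -1, a_1 = 2, a_2 = 3, a_3 = -3, a_4 = -7/2, a_5 = 63/20.

a_(n+2) = (-n(n-1) - 3 n - 6) / ((n+1)(n+2)) * a_n; check: a_0 = -1, a_1 = 2, a_2 = 3, a_3 = -3, a_4 = -7/2, a_5 = 63/20


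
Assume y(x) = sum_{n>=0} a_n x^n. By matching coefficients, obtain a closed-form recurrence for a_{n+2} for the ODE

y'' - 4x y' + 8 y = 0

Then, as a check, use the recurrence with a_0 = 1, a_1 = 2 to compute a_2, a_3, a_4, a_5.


Substitute y = sum_n a_n x^n.
y''(x) has coefficient (n+2)(n+1) a_{n+2} at x^n;
-4 x y'(x) has coefficient -4 n a_n at x^n (shift);
8 y(x) has coefficient 8 a_n at x^n.
Matching x^n: (n+2)(n+1) a_{n+2} + (-4n + 8) a_n = 0.
Thus a_{n+2} = (4n - 8) / ((n+1)(n+2)) * a_n.

Check with a_0 = 1, a_1 = 2 (apply the recurrence for n = 0, 1, 2, 3): a_0 = 1, a_1 = 2, a_2 = -4, a_3 = -4/3, a_4 = 0, a_5 = -4/15.

a_(n+2) = (4n - 8) / ((n+1)(n+2)) * a_n; check: a_0 = 1, a_1 = 2, a_2 = -4, a_3 = -4/3, a_4 = 0, a_5 = -4/15


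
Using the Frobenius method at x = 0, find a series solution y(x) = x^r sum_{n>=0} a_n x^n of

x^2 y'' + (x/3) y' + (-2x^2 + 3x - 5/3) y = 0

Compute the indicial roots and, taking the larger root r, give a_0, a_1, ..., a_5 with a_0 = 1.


Write in Frobenius form y'' + (p(x)/x) y' + (q(x)/x^2) y = 0:
  p(x) = 1/3,  q(x) = -2x^2 + 3x - 5/3.
Indicial equation: r(r-1) + (1/3) r + (-5/3) = 0 -> roots r_1 = 5/3, r_2 = -1.
Take r = r_1 = 5/3. Let y(x) = x^r sum_{n>=0} a_n x^n with a_0 = 1.
Substitute y = x^r sum a_n x^n and match x^{r+n}. The recurrence is
  D(n) a_n + 3 a_{n-1} - 2 a_{n-2} = 0,  where D(n) = (r+n)(r+n-1) + (1/3)(r+n) + (-5/3).
  a_n = [-3 a_{n-1} + 2 a_{n-2}] / D(n).
Since the indicial polynomial factors as (r - r_1)(r - r_2), D(n) = (r_1 + n - r_1)(r_1 + n - r_2) = n(n + 8/3).
Evaluating step by step (a_0 = 1):
  n = 1: D(1) = 1(1 + 8/3) = 11/3; numerator = -3(1) = -3; a_1 = (-3)/(11/3) = -9/11
  n = 2: D(2) = 2(2 + 8/3) = 28/3; numerator = -3(-9/11) + 2(1) = 49/11; a_2 = (49/11)/(28/3) = 21/44
  n = 3: D(3) = 3(3 + 8/3) = 17; numerator = -3(21/44) + 2(-9/11) = -135/44; a_3 = (-135/44)/(17) = -135/748
  n = 4: D(4) = 4(4 + 8/3) = 80/3; numerator = -3(-135/748) + 2(21/44) = 1119/748; a_4 = (1119/748)/(80/3) = 3357/59840
  n = 5: D(5) = 5(5 + 8/3) = 115/3; numerator = -3(3357/59840) + 2(-135/748) = -1863/3520; a_5 = (-1863/3520)/(115/3) = -243/17600

r = 5/3; a_0 = 1; a_1 = -9/11; a_2 = 21/44; a_3 = -135/748; a_4 = 3357/59840; a_5 = -243/17600


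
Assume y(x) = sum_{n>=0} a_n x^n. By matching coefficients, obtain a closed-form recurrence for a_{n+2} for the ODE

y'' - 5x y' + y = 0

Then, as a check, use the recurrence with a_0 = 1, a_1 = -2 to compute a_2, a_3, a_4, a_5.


Substitute y = sum_n a_n x^n.
y''(x) has coefficient (n+2)(n+1) a_{n+2} at x^n;
-5 x y'(x) has coefficient -5 n a_n at x^n (shift);
y(x) has coefficient 1 a_n at x^n.
Matching x^n: (n+2)(n+1) a_{n+2} + (-5n + 1) a_n = 0.
Thus a_{n+2} = (5n - 1) / ((n+1)(n+2)) * a_n.

Check with a_0 = 1, a_1 = -2 (apply the recurrence for n = 0, 1, 2, 3): a_0 = 1, a_1 = -2, a_2 = -1/2, a_3 = -4/3, a_4 = -3/8, a_5 = -14/15.

a_(n+2) = (5n - 1) / ((n+1)(n+2)) * a_n; check: a_0 = 1, a_1 = -2, a_2 = -1/2, a_3 = -4/3, a_4 = -3/8, a_5 = -14/15


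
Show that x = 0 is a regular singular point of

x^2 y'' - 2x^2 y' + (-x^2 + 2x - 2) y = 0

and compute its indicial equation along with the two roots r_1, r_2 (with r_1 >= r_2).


Divide by x^2 to reach normal form y'' + P_1(x) y' + P_2(x) y = 0 with P_1(x) = -2 and P_2(x) = -1 + 2/x - 2/x^2.
x = 0 is a singular point because the y-coefficient -1 + 2/x - 2/x^2 has a pole at x = 0.
It is a regular singular point because x P_1(x) = p(x) = -2x and x^2 P_2(x) = q(x) = -x^2 + 2x - 2 are polynomials, hence analytic at x = 0.
p(0) = 0,  q(0) = -2.
Indicial equation: r(r-1) + p(0) r + q(0) = 0, i.e. r^2 + (p(0) - 1) r + q(0) = 0, i.e. r^2 - 1 r - 2 = 0.
Discriminant: (-1)^2 - 4(-2) = 9, so r = (1 ± 3)/2.
Solving: r_1 = 2, r_2 = -1.

indicial: r^2 - 1 r - 2 = 0; roots r_1 = 2, r_2 = -1


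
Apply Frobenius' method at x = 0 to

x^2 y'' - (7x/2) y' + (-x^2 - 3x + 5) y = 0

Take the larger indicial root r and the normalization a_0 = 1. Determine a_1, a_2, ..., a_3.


Write in Frobenius form y'' + (p(x)/x) y' + (q(x)/x^2) y = 0:
  p(x) = -7/2,  q(x) = -x^2 - 3x + 5.
Indicial equation: r(r-1) + (-7/2) r + (5) = 0 -> roots r_1 = 5/2, r_2 = 2.
Take r = r_1 = 5/2. Let y(x) = x^r sum_{n>=0} a_n x^n with a_0 = 1.
Substitute y = x^r sum a_n x^n and match x^{r+n}. The recurrence is
  D(n) a_n - 3 a_{n-1} - 1 a_{n-2} = 0,  where D(n) = (r+n)(r+n-1) + (-7/2)(r+n) + (5).
  a_n = [3 a_{n-1} + 1 a_{n-2}] / D(n).
Since the indicial polynomial factors as (r - r_1)(r - r_2), D(n) = (r_1 + n - r_1)(r_1 + n - r_2) = n(n + 1/2).
Evaluating step by step (a_0 = 1):
  n = 1: D(1) = 1(1 + 1/2) = 3/2; numerator = 3(1) = 3; a_1 = (3)/(3/2) = 2
  n = 2: D(2) = 2(2 + 1/2) = 5; numerator = 3(2) + 1(1) = 7; a_2 = (7)/(5) = 7/5
  n = 3: D(3) = 3(3 + 1/2) = 21/2; numerator = 3(7/5) + 1(2) = 31/5; a_3 = (31/5)/(21/2) = 62/105

r = 5/2; a_0 = 1; a_1 = 2; a_2 = 7/5; a_3 = 62/105


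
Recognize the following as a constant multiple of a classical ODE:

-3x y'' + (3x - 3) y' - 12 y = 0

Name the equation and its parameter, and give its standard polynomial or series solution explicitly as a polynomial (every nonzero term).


All three coefficients share the factor -3; dividing through by -3 gives  x y'' + (1 - x) y' + 4 y = 0.
This matches the Laguerre equation x y'' + (1 - x) y' + n y = 0 with n = 4; the polynomial solution is L_4(x).
With y = sum_k a_k x^k, matching x^k gives (k+1)k a_{k+1} + (k+1) a_{k+1} - k a_k + n a_k = 0, i.e. (k+1)^2 a_{k+1} = (k - n) a_k = (k - 4) a_k. The right side vanishes at k = 4, so the series terminates at degree 4.
Standard normalization L_n(0) = 1 gives a_0 = 1. Work upward with a_{k+1} = (k - 4) a_k / (k+1)^2:
  a_1 = (0 - 4)(1) / 1^2 = -4/1 = -4
  a_2 = (1 - 4)(-4) / 2^2 = 12/4 = 3
  a_3 = (2 - 4)(3) / 3^2 = -6/9 = -2/3
  a_4 = (3 - 4)(-2/3) / 4^2 = (2/3)/16 = 1/24
Hence L_4(x) = x^4/24 - 2 x^3/3 + 3 x^2 - 4 x + 1.

L_4(x); series = x^4/24 - 2 x^3/3 + 3 x^2 - 4 x + 1


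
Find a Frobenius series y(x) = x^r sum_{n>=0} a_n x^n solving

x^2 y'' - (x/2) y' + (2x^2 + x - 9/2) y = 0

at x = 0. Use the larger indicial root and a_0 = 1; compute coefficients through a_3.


Write in Frobenius form y'' + (p(x)/x) y' + (q(x)/x^2) y = 0:
  p(x) = -1/2,  q(x) = 2x^2 + x - 9/2.
Indicial equation: r(r-1) + (-1/2) r + (-9/2) = 0 -> roots r_1 = 3, r_2 = -3/2.
Take r = r_1 = 3. Let y(x) = x^r sum_{n>=0} a_n x^n with a_0 = 1.
Substitute y = x^r sum a_n x^n and match x^{r+n}. The recurrence is
  D(n) a_n + 1 a_{n-1} + 2 a_{n-2} = 0,  where D(n) = (r+n)(r+n-1) + (-1/2)(r+n) + (-9/2).
  a_n = [-1 a_{n-1} - 2 a_{n-2}] / D(n).
Since the indicial polynomial factors as (r - r_1)(r - r_2), D(n) = (r_1 + n - r_1)(r_1 + n - r_2) = n(n + 9/2).
Evaluating step by step (a_0 = 1):
  n = 1: D(1) = 1(1 + 9/2) = 11/2; numerator = -1(1) = -1; a_1 = (-1)/(11/2) = -2/11
  n = 2: D(2) = 2(2 + 9/2) = 13; numerator = -1(-2/11) - 2(1) = -20/11; a_2 = (-20/11)/(13) = -20/143
  n = 3: D(3) = 3(3 + 9/2) = 45/2; numerator = -1(-20/143) - 2(-2/11) = 72/143; a_3 = (72/143)/(45/2) = 16/715

r = 3; a_0 = 1; a_1 = -2/11; a_2 = -20/143; a_3 = 16/715


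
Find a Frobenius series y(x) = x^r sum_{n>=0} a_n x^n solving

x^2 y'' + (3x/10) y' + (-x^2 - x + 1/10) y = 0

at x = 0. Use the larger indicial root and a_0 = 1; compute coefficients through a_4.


Write in Frobenius form y'' + (p(x)/x) y' + (q(x)/x^2) y = 0:
  p(x) = 3/10,  q(x) = -x^2 - x + 1/10.
Indicial equation: r(r-1) + (3/10) r + (1/10) = 0 -> roots r_1 = 1/2, r_2 = 1/5.
Take r = r_1 = 1/2. Let y(x) = x^r sum_{n>=0} a_n x^n with a_0 = 1.
Substitute y = x^r sum a_n x^n and match x^{r+n}. The recurrence is
  D(n) a_n - 1 a_{n-1} - 1 a_{n-2} = 0,  where D(n) = (r+n)(r+n-1) + (3/10)(r+n) + (1/10).
  a_n = [1 a_{n-1} + 1 a_{n-2}] / D(n).
Since the indicial polynomial factors as (r - r_1)(r - r_2), D(n) = (r_1 + n - r_1)(r_1 + n - r_2) = n(n + 3/10).
Evaluating step by step (a_0 = 1):
  n = 1: D(1) = 1(1 + 3/10) = 13/10; numerator = 1(1) = 1; a_1 = (1)/(13/10) = 10/13
  n = 2: D(2) = 2(2 + 3/10) = 23/5; numerator = 1(10/13) + 1(1) = 23/13; a_2 = (23/13)/(23/5) = 5/13
  n = 3: D(3) = 3(3 + 3/10) = 99/10; numerator = 1(5/13) + 1(10/13) = 15/13; a_3 = (15/13)/(99/10) = 50/429
  n = 4: D(4) = 4(4 + 3/10) = 86/5; numerator = 1(50/429) + 1(5/13) = 215/429; a_4 = (215/429)/(86/5) = 25/858

r = 1/2; a_0 = 1; a_1 = 10/13; a_2 = 5/13; a_3 = 50/429; a_4 = 25/858


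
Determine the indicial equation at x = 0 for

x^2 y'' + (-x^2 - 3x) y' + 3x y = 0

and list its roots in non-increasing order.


Divide by x^2 to reach normal form y'' + P_1(x) y' + P_2(x) y = 0 with P_1(x) = -1 - 3/x and P_2(x) = 3/x.
x = 0 is a singular point because the y'-coefficient -1 - 3/x has a pole at x = 0 and the y-coefficient 3/x has a pole at x = 0.
It is a regular singular point because x P_1(x) = p(x) = -x - 3 and x^2 P_2(x) = q(x) = 3x are polynomials, hence analytic at x = 0.
p(0) = -3,  q(0) = 0.
Indicial equation: r(r-1) + p(0) r + q(0) = 0, i.e. r^2 + (p(0) - 1) r + q(0) = 0, i.e. r^2 - 4 r = 0.
Discriminant: (-4)^2 - 4(0) = 16, so r = (4 ± 4)/2.
Solving: r_1 = 4, r_2 = 0.

indicial: r^2 - 4 r = 0; roots r_1 = 4, r_2 = 0


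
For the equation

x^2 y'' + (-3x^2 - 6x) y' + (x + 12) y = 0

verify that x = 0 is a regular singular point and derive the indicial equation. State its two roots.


Divide by x^2 to reach normal form y'' + P_1(x) y' + P_2(x) y = 0 with P_1(x) = -3 - 6/x and P_2(x) = 1/x + 12/x^2.
x = 0 is a singular point because the y'-coefficient -3 - 6/x has a pole at x = 0 and the y-coefficient 1/x + 12/x^2 has a pole at x = 0.
It is a regular singular point because x P_1(x) = p(x) = -3x - 6 and x^2 P_2(x) = q(x) = x + 12 are polynomials, hence analytic at x = 0.
p(0) = -6,  q(0) = 12.
Indicial equation: r(r-1) + p(0) r + q(0) = 0, i.e. r^2 + (p(0) - 1) r + q(0) = 0, i.e. r^2 - 7 r + 12 = 0.
Discriminant: (-7)^2 - 4(12) = 1, so r = (7 ± 1)/2.
Solving: r_1 = 4, r_2 = 3.

indicial: r^2 - 7 r + 12 = 0; roots r_1 = 4, r_2 = 3


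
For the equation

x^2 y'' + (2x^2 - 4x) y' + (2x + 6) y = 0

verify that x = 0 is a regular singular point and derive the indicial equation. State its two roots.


Divide by x^2 to reach normal form y'' + P_1(x) y' + P_2(x) y = 0 with P_1(x) = 2 - 4/x and P_2(x) = 2/x + 6/x^2.
x = 0 is a singular point because the y'-coefficient 2 - 4/x has a pole at x = 0 and the y-coefficient 2/x + 6/x^2 has a pole at x = 0.
It is a regular singular point because x P_1(x) = p(x) = 2x - 4 and x^2 P_2(x) = q(x) = 2x + 6 are polynomials, hence analytic at x = 0.
p(0) = -4,  q(0) = 6.
Indicial equation: r(r-1) + p(0) r + q(0) = 0, i.e. r^2 + (p(0) - 1) r + q(0) = 0, i.e. r^2 - 5 r + 6 = 0.
Discriminant: (-5)^2 - 4(6) = 1, so r = (5 ± 1)/2.
Solving: r_1 = 3, r_2 = 2.

indicial: r^2 - 5 r + 6 = 0; roots r_1 = 3, r_2 = 2


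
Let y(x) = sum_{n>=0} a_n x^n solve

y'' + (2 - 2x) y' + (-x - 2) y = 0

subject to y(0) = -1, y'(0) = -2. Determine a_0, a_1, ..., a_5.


Ansatz: y(x) = sum_{n>=0} a_n x^n, so y'(x) = sum_{n>=1} n a_n x^(n-1) and y''(x) = sum_{n>=2} n(n-1) a_n x^(n-2).
Substitute into P(x) y'' + Q(x) y' + R(x) y = 0 with P(x) = 1, Q(x) = 2 - 2x, R(x) = -x - 2, and match powers of x.
Initial conditions: a_0 = -1, a_1 = -2.
Setting the coefficient of each power of x to zero and solving order by order (substituting the coefficients already found):
  x^0: 2 a_2 + 2 a_1 - 2 a_0 = 0  ->  2 a_2 = -2 a_1 + 2 a_0 = 2  ->  a_2 = 1
  x^1: 6 a_3 + 4 a_2 - 4 a_1 - a_0 = 0  ->  6 a_3 = -4 a_2 + 4 a_1 + a_0 = -13  ->  a_3 = -13/6
  x^2: 12 a_4 + 6 a_3 - 6 a_2 - a_1 = 0  ->  12 a_4 = -6 a_3 + 6 a_2 + a_1 = 17  ->  a_4 = 17/12
  x^3: 20 a_5 + 8 a_4 - 8 a_3 - a_2 = 0  ->  20 a_5 = -8 a_4 + 8 a_3 + a_2 = -83/3  ->  a_5 = -83/60
Truncated series: y(x) = -1 - 2 x + x^2 - (13/6) x^3 + (17/12) x^4 - (83/60) x^5 + O(x^6).

a_0 = -1; a_1 = -2; a_2 = 1; a_3 = -13/6; a_4 = 17/12; a_5 = -83/60


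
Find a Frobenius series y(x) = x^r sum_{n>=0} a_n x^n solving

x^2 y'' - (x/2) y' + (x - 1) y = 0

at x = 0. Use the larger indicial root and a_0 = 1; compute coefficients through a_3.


Write in Frobenius form y'' + (p(x)/x) y' + (q(x)/x^2) y = 0:
  p(x) = -1/2,  q(x) = x - 1.
Indicial equation: r(r-1) + (-1/2) r + (-1) = 0 -> roots r_1 = 2, r_2 = -1/2.
Take r = r_1 = 2. Let y(x) = x^r sum_{n>=0} a_n x^n with a_0 = 1.
Substitute y = x^r sum a_n x^n and match x^{r+n}. The recurrence is
  D(n) a_n + 1 a_{n-1} = 0,  where D(n) = (r+n)(r+n-1) + (-1/2)(r+n) + (-1).
  a_n = -1 / D(n) * a_{n-1}.
Since the indicial polynomial factors as (r - r_1)(r - r_2), D(n) = (r_1 + n - r_1)(r_1 + n - r_2) = n(n + 5/2).
Evaluating step by step (a_0 = 1):
  n = 1: D(1) = 1(1 + 5/2) = 7/2; numerator = -1(1) = -1; a_1 = (-1)/(7/2) = -2/7
  n = 2: D(2) = 2(2 + 5/2) = 9; numerator = -1(-2/7) = 2/7; a_2 = (2/7)/(9) = 2/63
  n = 3: D(3) = 3(3 + 5/2) = 33/2; numerator = -1(2/63) = -2/63; a_3 = (-2/63)/(33/2) = -4/2079

r = 2; a_0 = 1; a_1 = -2/7; a_2 = 2/63; a_3 = -4/2079


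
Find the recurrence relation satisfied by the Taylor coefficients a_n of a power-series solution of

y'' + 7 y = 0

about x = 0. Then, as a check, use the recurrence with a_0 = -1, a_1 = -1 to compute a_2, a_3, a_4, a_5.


Substitute y = sum_n a_n x^n into y'' + (const) y = 0.
y''(x) = sum_{n>=0} (n+2)(n+1) a_{n+2} x^n.
The ODE becomes sum_n [(n+2)(n+1) a_{n+2} + 7 a_n] x^n = 0.
Setting each coefficient to zero gives the recurrence:
  (n+2)(n+1) a_{n+2} + 7 a_n = 0,
  a_{n+2} = -7 / ((n+1)(n+2)) a_n.

Check with a_0 = -1, a_1 = -1 (apply the recurrence for n = 0, 1, 2, 3): a_0 = -1, a_1 = -1, a_2 = 7/2, a_3 = 7/6, a_4 = -49/24, a_5 = -49/120.

a_{n+2} = -7/((n+1)(n+2)) * a_n; check: a_0 = -1, a_1 = -1, a_2 = 7/2, a_3 = 7/6, a_4 = -49/24, a_5 = -49/120


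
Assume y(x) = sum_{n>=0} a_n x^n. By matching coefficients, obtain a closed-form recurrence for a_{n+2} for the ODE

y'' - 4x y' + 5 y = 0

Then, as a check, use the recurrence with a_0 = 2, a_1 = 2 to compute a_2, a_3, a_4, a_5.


Substitute y = sum_n a_n x^n.
y''(x) has coefficient (n+2)(n+1) a_{n+2} at x^n;
-4 x y'(x) has coefficient -4 n a_n at x^n (shift);
5 y(x) has coefficient 5 a_n at x^n.
Matching x^n: (n+2)(n+1) a_{n+2} + (-4n + 5) a_n = 0.
Thus a_{n+2} = (4n - 5) / ((n+1)(n+2)) * a_n.

Check with a_0 = 2, a_1 = 2 (apply the recurrence for n = 0, 1, 2, 3): a_0 = 2, a_1 = 2, a_2 = -5, a_3 = -1/3, a_4 = -5/4, a_5 = -7/60.

a_(n+2) = (4n - 5) / ((n+1)(n+2)) * a_n; check: a_0 = 2, a_1 = 2, a_2 = -5, a_3 = -1/3, a_4 = -5/4, a_5 = -7/60


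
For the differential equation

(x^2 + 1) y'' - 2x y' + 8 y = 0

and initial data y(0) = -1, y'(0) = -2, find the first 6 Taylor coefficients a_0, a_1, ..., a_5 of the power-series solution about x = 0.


Ansatz: y(x) = sum_{n>=0} a_n x^n, so y'(x) = sum_{n>=1} n a_n x^(n-1) and y''(x) = sum_{n>=2} n(n-1) a_n x^(n-2).
Substitute into P(x) y'' + Q(x) y' + R(x) y = 0 with P(x) = x^2 + 1, Q(x) = -2x, R(x) = 8, and match powers of x.
Initial conditions: a_0 = -1, a_1 = -2.
Setting the coefficient of each power of x to zero and solving order by order (substituting the coefficients already found):
  x^0: 2 a_2 + 8 a_0 = 0  ->  2 a_2 = -8 a_0 = 8  ->  a_2 = 4
  x^1: 6 a_3 + 6 a_1 = 0  ->  6 a_3 = -6 a_1 = 12  ->  a_3 = 2
  x^2: 12 a_4 + 6 a_2 = 0  ->  12 a_4 = -6 a_2 = -24  ->  a_4 = -2
  x^3: 20 a_5 + 8 a_3 = 0  ->  20 a_5 = -8 a_3 = -16  ->  a_5 = -4/5
Truncated series: y(x) = -1 - 2 x + 4 x^2 + 2 x^3 - 2 x^4 - (4/5) x^5 + O(x^6).

a_0 = -1; a_1 = -2; a_2 = 4; a_3 = 2; a_4 = -2; a_5 = -4/5


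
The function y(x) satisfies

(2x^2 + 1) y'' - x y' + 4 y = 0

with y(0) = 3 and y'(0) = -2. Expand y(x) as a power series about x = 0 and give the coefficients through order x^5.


Ansatz: y(x) = sum_{n>=0} a_n x^n, so y'(x) = sum_{n>=1} n a_n x^(n-1) and y''(x) = sum_{n>=2} n(n-1) a_n x^(n-2).
Substitute into P(x) y'' + Q(x) y' + R(x) y = 0 with P(x) = 2x^2 + 1, Q(x) = -x, R(x) = 4, and match powers of x.
Initial conditions: a_0 = 3, a_1 = -2.
Setting the coefficient of each power of x to zero and solving order by order (substituting the coefficients already found):
  x^0: 2 a_2 + 4 a_0 = 0  ->  2 a_2 = -4 a_0 = -12  ->  a_2 = -6
  x^1: 6 a_3 + 3 a_1 = 0  ->  6 a_3 = -3 a_1 = 6  ->  a_3 = 1
  x^2: 12 a_4 + 6 a_2 = 0  ->  12 a_4 = -6 a_2 = 36  ->  a_4 = 3
  x^3: 20 a_5 + 13 a_3 = 0  ->  20 a_5 = -13 a_3 = -13  ->  a_5 = -13/20
Truncated series: y(x) = 3 - 2 x - 6 x^2 + x^3 + 3 x^4 - (13/20) x^5 + O(x^6).

a_0 = 3; a_1 = -2; a_2 = -6; a_3 = 1; a_4 = 3; a_5 = -13/20


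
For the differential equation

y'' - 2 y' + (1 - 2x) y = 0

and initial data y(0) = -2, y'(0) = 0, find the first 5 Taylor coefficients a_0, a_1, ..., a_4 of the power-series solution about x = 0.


Ansatz: y(x) = sum_{n>=0} a_n x^n, so y'(x) = sum_{n>=1} n a_n x^(n-1) and y''(x) = sum_{n>=2} n(n-1) a_n x^(n-2).
Substitute into P(x) y'' + Q(x) y' + R(x) y = 0 with P(x) = 1, Q(x) = -2, R(x) = 1 - 2x, and match powers of x.
Initial conditions: a_0 = -2, a_1 = 0.
Setting the coefficient of each power of x to zero and solving order by order (substituting the coefficients already found):
  x^0: 2 a_2 - 2 a_1 + a_0 = 0  ->  2 a_2 = 2 a_1 - a_0 = 2  ->  a_2 = 1
  x^1: 6 a_3 - 4 a_2 + a_1 - 2 a_0 = 0  ->  6 a_3 = 4 a_2 - a_1 + 2 a_0 = 0  ->  a_3 = 0
  x^2: 12 a_4 - 6 a_3 + a_2 - 2 a_1 = 0  ->  12 a_4 = 6 a_3 - a_2 + 2 a_1 = -1  ->  a_4 = -1/12
Truncated series: y(x) = -2 + x^2 - (1/12) x^4 + O(x^5).

a_0 = -2; a_1 = 0; a_2 = 1; a_3 = 0; a_4 = -1/12


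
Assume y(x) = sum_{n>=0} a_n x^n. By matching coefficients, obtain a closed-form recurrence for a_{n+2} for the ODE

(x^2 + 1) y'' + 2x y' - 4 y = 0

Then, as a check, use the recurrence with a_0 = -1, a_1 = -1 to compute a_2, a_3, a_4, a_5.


Substitute y = sum_n a_n x^n.
(1 + 1 x^2) y'' contributes (n+2)(n+1) a_{n+2} + n(n-1) a_n at x^n.
2 x y'(x) contributes 2 n a_n at x^n.
-4 y(x) contributes -4 a_n at x^n.
Matching x^n: (n+2)(n+1) a_{n+2} + (n(n-1) + 2 n - 4) a_n = 0.
Thus a_{n+2} = (-n(n-1) - 2 n + 4) / ((n+1)(n+2)) * a_n.

Check with a_0 = -1, a_1 = -1 (apply the recurrence for n = 0, 1, 2, 3): a_0 = -1, a_1 = -1, a_2 = -2, a_3 = -1/3, a_4 = 1/3, a_5 = 2/15.

a_(n+2) = (-n(n-1) - 2 n + 4) / ((n+1)(n+2)) * a_n; check: a_0 = -1, a_1 = -1, a_2 = -2, a_3 = -1/3, a_4 = 1/3, a_5 = 2/15


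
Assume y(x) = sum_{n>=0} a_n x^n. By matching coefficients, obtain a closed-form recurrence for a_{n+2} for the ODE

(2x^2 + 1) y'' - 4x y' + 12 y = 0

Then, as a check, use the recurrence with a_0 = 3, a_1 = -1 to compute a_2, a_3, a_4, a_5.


Substitute y = sum_n a_n x^n.
(1 + 2 x^2) y'' contributes (n+2)(n+1) a_{n+2} + 2 n(n-1) a_n at x^n.
-4 x y'(x) contributes -4 n a_n at x^n.
12 y(x) contributes 12 a_n at x^n.
Matching x^n: (n+2)(n+1) a_{n+2} + (2 n(n-1) - 4 n + 12) a_n = 0.
Thus a_{n+2} = (-2 n(n-1) + 4 n - 12) / ((n+1)(n+2)) * a_n.

Check with a_0 = 3, a_1 = -1 (apply the recurrence for n = 0, 1, 2, 3): a_0 = 3, a_1 = -1, a_2 = -18, a_3 = 4/3, a_4 = 12, a_5 = -4/5.

a_(n+2) = (-2 n(n-1) + 4 n - 12) / ((n+1)(n+2)) * a_n; check: a_0 = 3, a_1 = -1, a_2 = -18, a_3 = 4/3, a_4 = 12, a_5 = -4/5


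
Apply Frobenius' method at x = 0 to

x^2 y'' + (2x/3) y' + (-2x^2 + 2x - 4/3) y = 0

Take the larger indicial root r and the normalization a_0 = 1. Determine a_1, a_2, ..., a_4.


Write in Frobenius form y'' + (p(x)/x) y' + (q(x)/x^2) y = 0:
  p(x) = 2/3,  q(x) = -2x^2 + 2x - 4/3.
Indicial equation: r(r-1) + (2/3) r + (-4/3) = 0 -> roots r_1 = 4/3, r_2 = -1.
Take r = r_1 = 4/3. Let y(x) = x^r sum_{n>=0} a_n x^n with a_0 = 1.
Substitute y = x^r sum a_n x^n and match x^{r+n}. The recurrence is
  D(n) a_n + 2 a_{n-1} - 2 a_{n-2} = 0,  where D(n) = (r+n)(r+n-1) + (2/3)(r+n) + (-4/3).
  a_n = [-2 a_{n-1} + 2 a_{n-2}] / D(n).
Since the indicial polynomial factors as (r - r_1)(r - r_2), D(n) = (r_1 + n - r_1)(r_1 + n - r_2) = n(n + 7/3).
Evaluating step by step (a_0 = 1):
  n = 1: D(1) = 1(1 + 7/3) = 10/3; numerator = -2(1) = -2; a_1 = (-2)/(10/3) = -3/5
  n = 2: D(2) = 2(2 + 7/3) = 26/3; numerator = -2(-3/5) + 2(1) = 16/5; a_2 = (16/5)/(26/3) = 24/65
  n = 3: D(3) = 3(3 + 7/3) = 16; numerator = -2(24/65) + 2(-3/5) = -126/65; a_3 = (-126/65)/(16) = -63/520
  n = 4: D(4) = 4(4 + 7/3) = 76/3; numerator = -2(-63/520) + 2(24/65) = 51/52; a_4 = (51/52)/(76/3) = 153/3952

r = 4/3; a_0 = 1; a_1 = -3/5; a_2 = 24/65; a_3 = -63/520; a_4 = 153/3952


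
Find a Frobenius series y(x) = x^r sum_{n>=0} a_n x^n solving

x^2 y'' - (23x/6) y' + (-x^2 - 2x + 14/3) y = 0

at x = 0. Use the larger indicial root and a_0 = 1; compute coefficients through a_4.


Write in Frobenius form y'' + (p(x)/x) y' + (q(x)/x^2) y = 0:
  p(x) = -23/6,  q(x) = -x^2 - 2x + 14/3.
Indicial equation: r(r-1) + (-23/6) r + (14/3) = 0 -> roots r_1 = 7/2, r_2 = 4/3.
Take r = r_1 = 7/2. Let y(x) = x^r sum_{n>=0} a_n x^n with a_0 = 1.
Substitute y = x^r sum a_n x^n and match x^{r+n}. The recurrence is
  D(n) a_n - 2 a_{n-1} - 1 a_{n-2} = 0,  where D(n) = (r+n)(r+n-1) + (-23/6)(r+n) + (14/3).
  a_n = [2 a_{n-1} + 1 a_{n-2}] / D(n).
Since the indicial polynomial factors as (r - r_1)(r - r_2), D(n) = (r_1 + n - r_1)(r_1 + n - r_2) = n(n + 13/6).
Evaluating step by step (a_0 = 1):
  n = 1: D(1) = 1(1 + 13/6) = 19/6; numerator = 2(1) = 2; a_1 = (2)/(19/6) = 12/19
  n = 2: D(2) = 2(2 + 13/6) = 25/3; numerator = 2(12/19) + 1(1) = 43/19; a_2 = (43/19)/(25/3) = 129/475
  n = 3: D(3) = 3(3 + 13/6) = 31/2; numerator = 2(129/475) + 1(12/19) = 558/475; a_3 = (558/475)/(31/2) = 36/475
  n = 4: D(4) = 4(4 + 13/6) = 74/3; numerator = 2(36/475) + 1(129/475) = 201/475; a_4 = (201/475)/(74/3) = 603/35150

r = 7/2; a_0 = 1; a_1 = 12/19; a_2 = 129/475; a_3 = 36/475; a_4 = 603/35150


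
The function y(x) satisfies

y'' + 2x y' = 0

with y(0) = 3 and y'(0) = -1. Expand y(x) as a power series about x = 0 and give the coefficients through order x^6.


Ansatz: y(x) = sum_{n>=0} a_n x^n, so y'(x) = sum_{n>=1} n a_n x^(n-1) and y''(x) = sum_{n>=2} n(n-1) a_n x^(n-2).
Substitute into P(x) y'' + Q(x) y' + R(x) y = 0 with P(x) = 1, Q(x) = 2x, R(x) = 0, and match powers of x.
Initial conditions: a_0 = 3, a_1 = -1.
Setting the coefficient of each power of x to zero and solving order by order (substituting the coefficients already found):
  x^0: 2 a_2 = 0  ->  a_2 = 0
  x^1: 6 a_3 + 2 a_1 = 0  ->  6 a_3 = -2 a_1 = 2  ->  a_3 = 1/3
  x^2: 12 a_4 + 4 a_2 = 0  ->  12 a_4 = -4 a_2 = 0  ->  a_4 = 0
  x^3: 20 a_5 + 6 a_3 = 0  ->  20 a_5 = -6 a_3 = -2  ->  a_5 = -1/10
  x^4: 30 a_6 + 8 a_4 = 0  ->  30 a_6 = -8 a_4 = 0  ->  a_6 = 0
Truncated series: y(x) = 3 - x + (1/3) x^3 - (1/10) x^5 + O(x^7).

a_0 = 3; a_1 = -1; a_2 = 0; a_3 = 1/3; a_4 = 0; a_5 = -1/10; a_6 = 0


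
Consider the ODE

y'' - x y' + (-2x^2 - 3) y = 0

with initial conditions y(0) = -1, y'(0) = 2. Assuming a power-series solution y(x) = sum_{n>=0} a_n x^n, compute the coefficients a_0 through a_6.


Ansatz: y(x) = sum_{n>=0} a_n x^n, so y'(x) = sum_{n>=1} n a_n x^(n-1) and y''(x) = sum_{n>=2} n(n-1) a_n x^(n-2).
Substitute into P(x) y'' + Q(x) y' + R(x) y = 0 with P(x) = 1, Q(x) = -x, R(x) = -2x^2 - 3, and match powers of x.
Initial conditions: a_0 = -1, a_1 = 2.
Setting the coefficient of each power of x to zero and solving order by order (substituting the coefficients already found):
  x^0: 2 a_2 - 3 a_0 = 0  ->  2 a_2 = 3 a_0 = -3  ->  a_2 = -3/2
  x^1: 6 a_3 - 4 a_1 = 0  ->  6 a_3 = 4 a_1 = 8  ->  a_3 = 4/3
  x^2: 12 a_4 - 5 a_2 - 2 a_0 = 0  ->  12 a_4 = 5 a_2 + 2 a_0 = -19/2  ->  a_4 = -19/24
  x^3: 20 a_5 - 6 a_3 - 2 a_1 = 0  ->  20 a_5 = 6 a_3 + 2 a_1 = 12  ->  a_5 = 3/5
  x^4: 30 a_6 - 7 a_4 - 2 a_2 = 0  ->  30 a_6 = 7 a_4 + 2 a_2 = -205/24  ->  a_6 = -41/144
Truncated series: y(x) = -1 + 2 x - (3/2) x^2 + (4/3) x^3 - (19/24) x^4 + (3/5) x^5 - (41/144) x^6 + O(x^7).

a_0 = -1; a_1 = 2; a_2 = -3/2; a_3 = 4/3; a_4 = -19/24; a_5 = 3/5; a_6 = -41/144


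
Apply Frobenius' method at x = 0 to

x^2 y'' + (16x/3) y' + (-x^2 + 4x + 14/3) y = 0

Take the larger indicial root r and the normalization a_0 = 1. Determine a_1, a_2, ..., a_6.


Write in Frobenius form y'' + (p(x)/x) y' + (q(x)/x^2) y = 0:
  p(x) = 16/3,  q(x) = -x^2 + 4x + 14/3.
Indicial equation: r(r-1) + (16/3) r + (14/3) = 0 -> roots r_1 = -2, r_2 = -7/3.
Take r = r_1 = -2. Let y(x) = x^r sum_{n>=0} a_n x^n with a_0 = 1.
Substitute y = x^r sum a_n x^n and match x^{r+n}. The recurrence is
  D(n) a_n + 4 a_{n-1} - 1 a_{n-2} = 0,  where D(n) = (r+n)(r+n-1) + (16/3)(r+n) + (14/3).
  a_n = [-4 a_{n-1} + 1 a_{n-2}] / D(n).
Since the indicial polynomial factors as (r - r_1)(r - r_2), D(n) = (r_1 + n - r_1)(r_1 + n - r_2) = n(n + 1/3).
Evaluating step by step (a_0 = 1):
  n = 1: D(1) = 1(1 + 1/3) = 4/3; numerator = -4(1) = -4; a_1 = (-4)/(4/3) = -3
  n = 2: D(2) = 2(2 + 1/3) = 14/3; numerator = -4(-3) + 1(1) = 13; a_2 = (13)/(14/3) = 39/14
  n = 3: D(3) = 3(3 + 1/3) = 10; numerator = -4(39/14) + 1(-3) = -99/7; a_3 = (-99/7)/(10) = -99/70
  n = 4: D(4) = 4(4 + 1/3) = 52/3; numerator = -4(-99/70) + 1(39/14) = 591/70; a_4 = (591/70)/(52/3) = 1773/3640
  n = 5: D(5) = 5(5 + 1/3) = 80/3; numerator = -4(1773/3640) + 1(-99/70) = -306/91; a_5 = (-306/91)/(80/3) = -459/3640
  n = 6: D(6) = 6(6 + 1/3) = 38; numerator = -4(-459/3640) + 1(1773/3640) = 3609/3640; a_6 = (3609/3640)/(38) = 3609/138320

r = -2; a_0 = 1; a_1 = -3; a_2 = 39/14; a_3 = -99/70; a_4 = 1773/3640; a_5 = -459/3640; a_6 = 3609/138320


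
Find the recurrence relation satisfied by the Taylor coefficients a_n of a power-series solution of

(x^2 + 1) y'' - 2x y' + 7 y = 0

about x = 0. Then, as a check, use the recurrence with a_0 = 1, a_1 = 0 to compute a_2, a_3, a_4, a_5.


Substitute y = sum_n a_n x^n.
(1 + 1 x^2) y'' contributes (n+2)(n+1) a_{n+2} + n(n-1) a_n at x^n.
-2 x y'(x) contributes -2 n a_n at x^n.
7 y(x) contributes 7 a_n at x^n.
Matching x^n: (n+2)(n+1) a_{n+2} + (n(n-1) - 2 n + 7) a_n = 0.
Thus a_{n+2} = (-n(n-1) + 2 n - 7) / ((n+1)(n+2)) * a_n.

Check with a_0 = 1, a_1 = 0 (apply the recurrence for n = 0, 1, 2, 3): a_0 = 1, a_1 = 0, a_2 = -7/2, a_3 = 0, a_4 = 35/24, a_5 = 0.

a_(n+2) = (-n(n-1) + 2 n - 7) / ((n+1)(n+2)) * a_n; check: a_0 = 1, a_1 = 0, a_2 = -7/2, a_3 = 0, a_4 = 35/24, a_5 = 0


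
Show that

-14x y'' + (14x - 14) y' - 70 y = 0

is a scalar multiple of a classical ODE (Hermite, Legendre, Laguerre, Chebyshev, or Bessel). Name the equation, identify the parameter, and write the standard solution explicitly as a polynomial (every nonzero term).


All three coefficients share the factor -14; dividing through by -14 gives  x y'' + (1 - x) y' + 5 y = 0.
This matches the Laguerre equation x y'' + (1 - x) y' + n y = 0 with n = 5; the polynomial solution is L_5(x).
With y = sum_k a_k x^k, matching x^k gives (k+1)k a_{k+1} + (k+1) a_{k+1} - k a_k + n a_k = 0, i.e. (k+1)^2 a_{k+1} = (k - n) a_k = (k - 5) a_k. The right side vanishes at k = 5, so the series terminates at degree 5.
Standard normalization L_n(0) = 1 gives a_0 = 1. Work upward with a_{k+1} = (k - 5) a_k / (k+1)^2:
  a_1 = (0 - 5)(1) / 1^2 = -5/1 = -5
  a_2 = (1 - 5)(-5) / 2^2 = 20/4 = 5
  a_3 = (2 - 5)(5) / 3^2 = -15/9 = -5/3
  a_4 = (3 - 5)(-5/3) / 4^2 = (10/3)/16 = 5/24
  a_5 = (4 - 5)(5/24) / 5^2 = (-5/24)/25 = -1/120
Hence L_5(x) = -x^5/120 + 5 x^4/24 - 5 x^3/3 + 5 x^2 - 5 x + 1.

L_5(x); series = -x^5/120 + 5 x^4/24 - 5 x^3/3 + 5 x^2 - 5 x + 1


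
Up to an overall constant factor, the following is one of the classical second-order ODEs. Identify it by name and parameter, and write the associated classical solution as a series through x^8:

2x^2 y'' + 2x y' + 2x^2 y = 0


All three coefficients share the factor 2; dividing through by 2 gives  x^2 y'' + x y' + x^2 y = 0.
This matches the Bessel equation x^2 y'' + x y' + (x^2 - nu^2) y = 0 with nu^2 = 0, so nu = 0; the solution bounded at x = 0 is J_0(x).
Frobenius at x = 0: indicial roots ±nu; for r = nu the recurrence k(k + 2nu) c_k = -c_{k-2} gives the standard series J_nu(x) = sum_{k>=0} (-1)^k / (k! (k+nu)!) (x/2)^(2k+nu). Evaluate the first 5 terms:
  k = 0: (-1)^0 / (0! * 0! * 2^0) x^0 = 1/(1*1*1) x^0 = (1) x^0
  k = 1: (-1)^1 / (1! * 1! * 2^2) x^2 = -1/(1*1*4) x^2 = (-1/4) x^2
  k = 2: (-1)^2 / (2! * 2! * 2^4) x^4 = 1/(2*2*16) x^4 = (1/64) x^4
  k = 3: (-1)^3 / (3! * 3! * 2^6) x^6 = -1/(6*6*64) x^6 = (-1/2304) x^6
  k = 4: (-1)^4 / (4! * 4! * 2^8) x^8 = 1/(24*24*256) x^8 = (1/147456) x^8
Hence J_0(x) = x^8/147456 - x^6/2304 + x^4/64 - x^2/4 + 1 + ....

J_0(x); series = x^8/147456 - x^6/2304 + x^4/64 - x^2/4 + 1


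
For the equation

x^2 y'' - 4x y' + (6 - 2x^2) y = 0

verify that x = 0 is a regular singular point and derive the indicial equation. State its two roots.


Divide by x^2 to reach normal form y'' + P_1(x) y' + P_2(x) y = 0 with P_1(x) = -4/x and P_2(x) = -2 + 6/x^2.
x = 0 is a singular point because the y'-coefficient -4/x has a pole at x = 0 and the y-coefficient -2 + 6/x^2 has a pole at x = 0.
It is a regular singular point because x P_1(x) = p(x) = -4 and x^2 P_2(x) = q(x) = 6 - 2x^2 are polynomials, hence analytic at x = 0.
p(0) = -4,  q(0) = 6.
Indicial equation: r(r-1) + p(0) r + q(0) = 0, i.e. r^2 + (p(0) - 1) r + q(0) = 0, i.e. r^2 - 5 r + 6 = 0.
Discriminant: (-5)^2 - 4(6) = 1, so r = (5 ± 1)/2.
Solving: r_1 = 3, r_2 = 2.

indicial: r^2 - 5 r + 6 = 0; roots r_1 = 3, r_2 = 2


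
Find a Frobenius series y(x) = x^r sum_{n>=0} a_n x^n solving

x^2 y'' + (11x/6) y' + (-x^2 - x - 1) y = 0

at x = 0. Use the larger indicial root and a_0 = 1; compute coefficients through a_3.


Write in Frobenius form y'' + (p(x)/x) y' + (q(x)/x^2) y = 0:
  p(x) = 11/6,  q(x) = -x^2 - x - 1.
Indicial equation: r(r-1) + (11/6) r + (-1) = 0 -> roots r_1 = 2/3, r_2 = -3/2.
Take r = r_1 = 2/3. Let y(x) = x^r sum_{n>=0} a_n x^n with a_0 = 1.
Substitute y = x^r sum a_n x^n and match x^{r+n}. The recurrence is
  D(n) a_n - 1 a_{n-1} - 1 a_{n-2} = 0,  where D(n) = (r+n)(r+n-1) + (11/6)(r+n) + (-1).
  a_n = [1 a_{n-1} + 1 a_{n-2}] / D(n).
Since the indicial polynomial factors as (r - r_1)(r - r_2), D(n) = (r_1 + n - r_1)(r_1 + n - r_2) = n(n + 13/6).
Evaluating step by step (a_0 = 1):
  n = 1: D(1) = 1(1 + 13/6) = 19/6; numerator = 1(1) = 1; a_1 = (1)/(19/6) = 6/19
  n = 2: D(2) = 2(2 + 13/6) = 25/3; numerator = 1(6/19) + 1(1) = 25/19; a_2 = (25/19)/(25/3) = 3/19
  n = 3: D(3) = 3(3 + 13/6) = 31/2; numerator = 1(3/19) + 1(6/19) = 9/19; a_3 = (9/19)/(31/2) = 18/589

r = 2/3; a_0 = 1; a_1 = 6/19; a_2 = 3/19; a_3 = 18/589


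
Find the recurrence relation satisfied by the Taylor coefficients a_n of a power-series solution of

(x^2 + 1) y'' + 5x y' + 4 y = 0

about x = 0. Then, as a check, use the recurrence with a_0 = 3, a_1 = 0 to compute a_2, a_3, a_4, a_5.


Substitute y = sum_n a_n x^n.
(1 + 1 x^2) y'' contributes (n+2)(n+1) a_{n+2} + n(n-1) a_n at x^n.
5 x y'(x) contributes 5 n a_n at x^n.
4 y(x) contributes 4 a_n at x^n.
Matching x^n: (n+2)(n+1) a_{n+2} + (n(n-1) + 5 n + 4) a_n = 0.
Thus a_{n+2} = (-n(n-1) - 5 n - 4) / ((n+1)(n+2)) * a_n.

Check with a_0 = 3, a_1 = 0 (apply the recurrence for n = 0, 1, 2, 3): a_0 = 3, a_1 = 0, a_2 = -6, a_3 = 0, a_4 = 8, a_5 = 0.

a_(n+2) = (-n(n-1) - 5 n - 4) / ((n+1)(n+2)) * a_n; check: a_0 = 3, a_1 = 0, a_2 = -6, a_3 = 0, a_4 = 8, a_5 = 0


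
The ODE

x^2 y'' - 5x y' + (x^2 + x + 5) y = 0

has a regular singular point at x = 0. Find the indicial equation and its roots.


Divide by x^2 to reach normal form y'' + P_1(x) y' + P_2(x) y = 0 with P_1(x) = -5/x and P_2(x) = 1 + 1/x + 5/x^2.
x = 0 is a singular point because the y'-coefficient -5/x has a pole at x = 0 and the y-coefficient 1 + 1/x + 5/x^2 has a pole at x = 0.
It is a regular singular point because x P_1(x) = p(x) = -5 and x^2 P_2(x) = q(x) = x^2 + x + 5 are polynomials, hence analytic at x = 0.
p(0) = -5,  q(0) = 5.
Indicial equation: r(r-1) + p(0) r + q(0) = 0, i.e. r^2 + (p(0) - 1) r + q(0) = 0, i.e. r^2 - 6 r + 5 = 0.
Discriminant: (-6)^2 - 4(5) = 16, so r = (6 ± 4)/2.
Solving: r_1 = 5, r_2 = 1.

indicial: r^2 - 6 r + 5 = 0; roots r_1 = 5, r_2 = 1


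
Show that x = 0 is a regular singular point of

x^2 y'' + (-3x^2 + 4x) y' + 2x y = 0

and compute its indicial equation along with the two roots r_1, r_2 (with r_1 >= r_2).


Divide by x^2 to reach normal form y'' + P_1(x) y' + P_2(x) y = 0 with P_1(x) = -3 + 4/x and P_2(x) = 2/x.
x = 0 is a singular point because the y'-coefficient -3 + 4/x has a pole at x = 0 and the y-coefficient 2/x has a pole at x = 0.
It is a regular singular point because x P_1(x) = p(x) = 4 - 3x and x^2 P_2(x) = q(x) = 2x are polynomials, hence analytic at x = 0.
p(0) = 4,  q(0) = 0.
Indicial equation: r(r-1) + p(0) r + q(0) = 0, i.e. r^2 + (p(0) - 1) r + q(0) = 0, i.e. r^2 + 3 r = 0.
Discriminant: (3)^2 - 4(0) = 9, so r = (-3 ± 3)/2.
Solving: r_1 = 0, r_2 = -3.

indicial: r^2 + 3 r = 0; roots r_1 = 0, r_2 = -3


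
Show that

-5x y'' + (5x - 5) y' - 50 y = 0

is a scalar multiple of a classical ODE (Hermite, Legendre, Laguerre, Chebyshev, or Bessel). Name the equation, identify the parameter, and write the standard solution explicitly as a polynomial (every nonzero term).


All three coefficients share the factor -5; dividing through by -5 gives  x y'' + (1 - x) y' + 10 y = 0.
This matches the Laguerre equation x y'' + (1 - x) y' + n y = 0 with n = 10; the polynomial solution is L_10(x).
With y = sum_k a_k x^k, matching x^k gives (k+1)k a_{k+1} + (k+1) a_{k+1} - k a_k + n a_k = 0, i.e. (k+1)^2 a_{k+1} = (k - n) a_k = (k - 10) a_k. The right side vanishes at k = 10, so the series terminates at degree 10.
Standard normalization L_n(0) = 1 gives a_0 = 1. Work upward with a_{k+1} = (k - 10) a_k / (k+1)^2:
  a_1 = (0 - 10)(1) / 1^2 = -10/1 = -10
  a_2 = (1 - 10)(-10) / 2^2 = 90/4 = 45/2
  a_3 = (2 - 10)(45/2) / 3^2 = -180/9 = -20
  a_4 = (3 - 10)(-20) / 4^2 = 140/16 = 35/4
  a_5 = (4 - 10)(35/4) / 5^2 = (-105/2)/25 = -21/10
  a_6 = (5 - 10)(-21/10) / 6^2 = (21/2)/36 = 7/24
  a_7 = (6 - 10)(7/24) / 7^2 = (-7/6)/49 = -1/42
  a_8 = (7 - 10)(-1/42) / 8^2 = (1/14)/64 = 1/896
  a_9 = (8 - 10)(1/896) / 9^2 = (-1/448)/81 = -1/36288
  a_10 = (9 - 10)(-1/36288) / 10^2 = (1/36288)/100 = 1/3628800
Hence L_10(x) = x^10/3628800 - x^9/36288 + x^8/896 - x^7/42 + 7 x^6/24 - 21 x^5/10 + 35 x^4/4 - 20 x^3 + 45 x^2/2 - 10 x + 1.

L_10(x); series = x^10/3628800 - x^9/36288 + x^8/896 - x^7/42 + 7 x^6/24 - 21 x^5/10 + 35 x^4/4 - 20 x^3 + 45 x^2/2 - 10 x + 1


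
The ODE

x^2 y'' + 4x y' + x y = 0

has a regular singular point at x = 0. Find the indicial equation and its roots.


Divide by x^2 to reach normal form y'' + P_1(x) y' + P_2(x) y = 0 with P_1(x) = 4/x and P_2(x) = 1/x.
x = 0 is a singular point because the y'-coefficient 4/x has a pole at x = 0 and the y-coefficient 1/x has a pole at x = 0.
It is a regular singular point because x P_1(x) = p(x) = 4 and x^2 P_2(x) = q(x) = x are polynomials, hence analytic at x = 0.
p(0) = 4,  q(0) = 0.
Indicial equation: r(r-1) + p(0) r + q(0) = 0, i.e. r^2 + (p(0) - 1) r + q(0) = 0, i.e. r^2 + 3 r = 0.
Discriminant: (3)^2 - 4(0) = 9, so r = (-3 ± 3)/2.
Solving: r_1 = 0, r_2 = -3.

indicial: r^2 + 3 r = 0; roots r_1 = 0, r_2 = -3
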